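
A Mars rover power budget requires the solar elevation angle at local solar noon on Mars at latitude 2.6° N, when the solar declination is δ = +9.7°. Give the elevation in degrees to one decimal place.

82.9°

At local noon the hour angle is zero, so the zenith angle equals |ϕ − δ| = |+2.6° − (+9.700°)| = 7.100°.
Elevation = 90° − 7.100° = 82.9°.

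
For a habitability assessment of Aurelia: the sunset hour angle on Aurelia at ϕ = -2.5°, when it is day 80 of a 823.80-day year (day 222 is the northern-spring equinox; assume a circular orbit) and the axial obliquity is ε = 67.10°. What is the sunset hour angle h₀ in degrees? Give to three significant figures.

Solar longitude: L_s = 360° × (80 − 222)/823.80 = -62.054°, i.e. -62.054° + 360° = 297.946°.
sin δ = sin 67.10° × sin 297.946° = -0.81376, so δ = -54.465°.
cos h₀ = −tan ϕ · tan δ = −tan(-2.5°) × tan(-54.465°) = -0.0611, so h₀ = 1.6320 rad = 93.50°.

h₀ = 93.5°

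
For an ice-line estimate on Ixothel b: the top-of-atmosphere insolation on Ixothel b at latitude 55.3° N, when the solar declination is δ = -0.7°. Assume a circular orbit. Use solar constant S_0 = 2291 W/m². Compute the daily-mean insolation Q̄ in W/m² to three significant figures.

cos h₀ = −tan(+55.3°) tan(-0.700°) = 0.0176, h₀ = 1.5532 rad.
Bracket: h₀ sin ϕ sin δ + cos ϕ cos δ sin h₀ = 1.5532×0.82214×-0.01222 + 0.56928×0.99993×0.99984 = -0.015604 + 0.569149 = 0.553545.
Q̄ = (S_0/π) × [bracket] = (2291/π) × 0.553545 = 403.7 W/m².

Q̄ ≈ 404 W/m²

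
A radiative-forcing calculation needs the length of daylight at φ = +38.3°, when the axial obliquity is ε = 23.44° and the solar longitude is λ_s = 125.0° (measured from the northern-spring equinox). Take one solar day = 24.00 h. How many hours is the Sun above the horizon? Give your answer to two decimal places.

Solar declination: sin δ = sin ε · sin λ_s = sin 23.44° × sin 125.0° = 0.32585, so δ = +19.017°.
cos H₀ = −tan φ · tan δ = −tan(+38.3°) × tan(+19.017°) = -0.2722, so H₀ = 1.8465 rad = 105.79°.
Daylight = 2H₀/(2π) × 24.00 h = (1.8465/π) × 24.00 = 14.11 h.

14.11 h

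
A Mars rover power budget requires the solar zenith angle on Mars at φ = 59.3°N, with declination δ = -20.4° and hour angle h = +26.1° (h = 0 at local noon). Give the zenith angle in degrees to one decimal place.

θ_z = 82.5°

cos θ_z = sin φ sin δ + cos φ cos δ cos h = -0.299720 + 0.429727 = 0.130007.
θ_z = arccos(0.130007) = 82.5°.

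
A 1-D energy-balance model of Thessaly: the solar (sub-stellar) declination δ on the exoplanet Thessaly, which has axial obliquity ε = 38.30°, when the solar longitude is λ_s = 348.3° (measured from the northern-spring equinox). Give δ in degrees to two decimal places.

sin δ = sin ε · sin λ_s = sin 38.30° × sin 348.3° = -0.125683.
δ = arcsin(-0.125683) = -7.22°.

δ = -7.22°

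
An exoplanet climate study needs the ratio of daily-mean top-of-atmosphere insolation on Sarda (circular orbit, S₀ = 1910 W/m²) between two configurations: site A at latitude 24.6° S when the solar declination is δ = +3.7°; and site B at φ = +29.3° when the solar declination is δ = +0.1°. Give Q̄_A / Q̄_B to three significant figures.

Q̄_A / Q̄_B ≈ 0.991

— Configuration A (φ=-24.6°):
cos H₀ = −tan(-24.6°) tan(+3.700°) = 0.0296, H₀ = 1.5412 rad.
Bracket: H₀ sin φ sin δ + cos φ cos δ sin H₀ = 1.5412×-0.41628×0.06453 + 0.90924×0.99792×0.99956 = -0.041401 + 0.906950 = 0.865549.
Q̄ = (S₀/π) × [bracket] = (1910/π) × 0.865549 = 526.23 W/m².
— Configuration B (φ=+29.3°):
cos H₀ = −tan(+29.3°) tan(+0.100°) = -0.0010, H₀ = 1.5718 rad.
Bracket: H₀ sin φ sin δ + cos φ cos δ sin H₀ = 1.5718×0.48938×0.00175 + 0.87207×1.00000×1.00000 = 0.001346 + 0.872070 = 0.873416.
Q̄ = (S₀/π) × [bracket] = (1910/π) × 0.873416 = 531.01 W/m².
Ratio Q̄_A / Q̄_B = 526.23 / 531.01 = 0.9910.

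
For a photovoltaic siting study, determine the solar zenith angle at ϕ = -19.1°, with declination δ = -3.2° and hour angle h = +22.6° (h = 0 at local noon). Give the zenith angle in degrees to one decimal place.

cos θ_z = sin ϕ sin δ + cos ϕ cos δ cos h = 0.018266 + 0.871026 = 0.889292.
θ_z = arccos(0.889292) = 27.2°.

θ_z = 27.2°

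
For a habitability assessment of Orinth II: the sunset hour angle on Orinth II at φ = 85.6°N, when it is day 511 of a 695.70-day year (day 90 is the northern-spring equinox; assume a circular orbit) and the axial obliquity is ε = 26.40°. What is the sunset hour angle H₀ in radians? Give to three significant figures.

Solar longitude: λ_s = 360° × (511 − 90)/695.70 = 217.853°.
sin δ = sin 26.40° × sin 217.853° = -0.27284, so δ = -15.833°.
cos H₀ = −tan φ · tan δ = 3.6857 ≥ 1, so the host star never rises (polar night) and H₀ = 0.

H₀ = 0.00 rad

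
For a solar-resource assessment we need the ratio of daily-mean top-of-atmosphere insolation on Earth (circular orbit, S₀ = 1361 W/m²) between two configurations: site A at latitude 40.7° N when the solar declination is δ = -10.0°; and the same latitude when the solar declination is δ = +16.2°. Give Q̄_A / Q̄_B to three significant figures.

Q̄_A / Q̄_B ≈ 0.557

— Configuration A (φ=+40.7°):
cos H₀ = −tan(+40.7°) tan(-10.000°) = 0.1517, H₀ = 1.4185 rad.
Bracket: H₀ sin φ sin δ + cos φ cos δ sin H₀ = 1.4185×0.65210×-0.17365 + 0.75813×0.98481×0.98843 = -0.160627 + 0.737976 = 0.577349.
Q̄ = (S₀/π) × [bracket] = (1361/π) × 0.577349 = 250.12 W/m².
— Configuration B (φ=+40.7°):
cos H₀ = −tan(+40.7°) tan(+16.200°) = -0.2499, H₀ = 1.8234 rad.
Bracket: H₀ sin φ sin δ + cos φ cos δ sin H₀ = 1.8234×0.65210×0.27899 + 0.75813×0.96029×0.96827 = 0.331730 + 0.704924 = 1.036654.
Q̄ = (S₀/π) × [bracket] = (1361/π) × 1.036654 = 449.10 W/m².
Ratio Q̄_A / Q̄_B = 250.12 / 449.10 = 0.5569.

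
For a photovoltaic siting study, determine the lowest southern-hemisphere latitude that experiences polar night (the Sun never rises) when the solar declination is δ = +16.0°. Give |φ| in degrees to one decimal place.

|φ| = 74.0°

Polar night requires cos H₀ = −tan φ tan δ ≥ 1, i.e. tan φ tan δ ≤ −1.
The boundary is |tan φ| · |tan δ| = 1, so |φ| = 90° − |δ| = 90° − 16.0° = 74.0° in the southern hemisphere.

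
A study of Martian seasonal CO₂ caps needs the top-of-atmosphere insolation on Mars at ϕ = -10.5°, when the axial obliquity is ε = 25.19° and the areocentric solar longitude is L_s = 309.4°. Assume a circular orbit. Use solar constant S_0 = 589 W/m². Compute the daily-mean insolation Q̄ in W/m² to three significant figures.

Q̄ ≈ 192 W/m²

sin δ = sin 25.19° × sin 309.4° = -0.32889, so δ = -19.202°.
cos h₀ = −tan(-10.5°) tan(-19.202°) = -0.0645, h₀ = 1.6354 rad.
Bracket: h₀ sin ϕ sin δ + cos ϕ cos δ sin h₀ = 1.6354×-0.18224×-0.32889 + 0.98325×0.94437×0.99791 = 0.098021 + 0.926611 = 1.024632.
Q̄ = (S_0/π) × [bracket] = (589/π) × 1.024632 = 192.1 W/m².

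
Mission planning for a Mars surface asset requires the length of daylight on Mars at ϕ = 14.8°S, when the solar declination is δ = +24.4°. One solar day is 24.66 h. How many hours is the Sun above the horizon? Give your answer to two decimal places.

cos h₀ = −tan ϕ · tan δ = −tan(-14.8°) × tan(+24.400°) = 0.1199, so h₀ = 1.4507 rad = 83.12°.
Daylight = 2h₀/(2π) × 24.66 h = (1.4507/π) × 24.66 = 11.39 h.

11.39 h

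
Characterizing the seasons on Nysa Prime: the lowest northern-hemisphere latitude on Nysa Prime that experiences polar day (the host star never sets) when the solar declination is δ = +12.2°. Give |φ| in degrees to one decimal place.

|φ| = 77.8°

Polar day requires cos H₀ = −tan φ tan δ ≤ −1, i.e. tan φ tan δ ≥ 1.
The boundary is |tan φ| · |tan δ| = 1, so |φ| = 90° − |δ| = 90° − 12.2° = 77.8° in the northern hemisphere.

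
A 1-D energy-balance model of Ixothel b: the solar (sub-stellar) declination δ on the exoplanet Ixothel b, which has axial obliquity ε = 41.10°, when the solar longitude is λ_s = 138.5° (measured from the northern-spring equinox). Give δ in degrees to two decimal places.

δ = +25.82°

sin δ = sin ε · sin λ_s = sin 41.10° × sin 138.5° = 0.435590.
δ = arcsin(0.435590) = +25.82°.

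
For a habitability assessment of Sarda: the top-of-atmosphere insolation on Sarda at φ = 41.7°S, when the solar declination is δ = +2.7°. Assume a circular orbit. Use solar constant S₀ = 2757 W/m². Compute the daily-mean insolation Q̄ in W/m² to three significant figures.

cos H₀ = −tan(-41.7°) tan(+2.700°) = 0.0420, H₀ = 1.5288 rad.
Bracket: H₀ sin φ sin δ + cos φ cos δ sin H₀ = 1.5288×-0.66523×0.04711 + 0.74664×0.99889×0.99912 = -0.047911 + 0.745155 = 0.697244.
Q̄ = (S₀/π) × [bracket] = (2757/π) × 0.697244 = 611.9 W/m².

Q̄ ≈ 612 W/m²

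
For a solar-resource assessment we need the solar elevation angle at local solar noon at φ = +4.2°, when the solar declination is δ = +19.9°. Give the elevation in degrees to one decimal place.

74.3°

At local noon the hour angle is zero, so the zenith angle equals |φ − δ| = |+4.2° − (+19.900°)| = 15.700°.
Elevation = 90° − 15.700° = 74.3°.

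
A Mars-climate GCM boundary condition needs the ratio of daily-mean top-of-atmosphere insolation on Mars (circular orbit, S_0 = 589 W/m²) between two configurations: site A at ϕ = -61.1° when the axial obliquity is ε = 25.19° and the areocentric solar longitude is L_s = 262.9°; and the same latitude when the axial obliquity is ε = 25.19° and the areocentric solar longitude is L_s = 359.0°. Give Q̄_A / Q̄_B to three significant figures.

Q̄_A / Q̄_B ≈ 2.41

— Configuration A (ϕ=-61.1°):
sin δ = sin 25.19° × sin 262.9° = -0.42236, so δ = -24.984°.
cos h₀ = −tan(-61.1°) tan(-24.984°) = -0.8441, h₀ = 2.5756 rad.
Bracket: h₀ sin ϕ sin δ + cos ϕ cos δ sin h₀ = 2.5756×-0.87546×-0.42236 + 0.48328×0.90643×0.53622 = 0.952352 + 0.234896 = 1.187248.
Q̄ = (S_0/π) × [bracket] = (589/π) × 1.187248 = 222.59 W/m².
— Configuration B (ϕ=-61.1°):
sin δ = sin 25.19° × sin 359.0° = -0.00743, so δ = -0.426°.
cos h₀ = −tan(-61.1°) tan(-0.426°) = -0.0135, h₀ = 1.5843 rad.
Bracket: h₀ sin ϕ sin δ + cos ϕ cos δ sin h₀ = 1.5843×-0.87546×-0.00743 + 0.48328×0.99997×0.99991 = 0.010305 + 0.483222 = 0.493527.
Q̄ = (S_0/π) × [bracket] = (589/π) × 0.493527 = 92.529 W/m².
Ratio Q̄_A / Q̄_B = 222.59 / 92.529 = 2.406.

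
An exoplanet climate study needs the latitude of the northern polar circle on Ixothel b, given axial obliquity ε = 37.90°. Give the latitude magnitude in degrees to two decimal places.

52.10°

The polar circle is the lowest latitude that experiences at least one full rotation of continuous daylight at the northern-summer solstice; it lies at |ϕ| = 90° − ε = 90° − 37.90° = 52.10°.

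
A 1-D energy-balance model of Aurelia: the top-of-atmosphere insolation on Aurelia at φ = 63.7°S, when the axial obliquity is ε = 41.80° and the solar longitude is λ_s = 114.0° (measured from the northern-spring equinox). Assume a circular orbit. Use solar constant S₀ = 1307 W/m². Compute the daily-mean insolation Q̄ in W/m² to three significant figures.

Q̄ ≈ 0.00 W/m²

Solar declination: sin δ = sin ε · sin λ_s = sin 41.80° × sin 114.0° = 0.60891, so δ = +37.511°.
cos H₀ = −tan(-63.7°) tan(+37.511°) = 1.5532 ≥ 1 ⇒ polar night, H₀ = 0 and Q̄ = 0.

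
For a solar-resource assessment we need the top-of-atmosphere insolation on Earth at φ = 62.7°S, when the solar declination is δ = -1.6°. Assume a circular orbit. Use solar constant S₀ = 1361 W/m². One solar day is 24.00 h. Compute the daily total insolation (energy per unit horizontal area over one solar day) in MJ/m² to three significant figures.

cos H₀ = −tan(-62.7°) tan(-1.600°) = -0.0541, H₀ = 1.6249 rad.
Bracket: H₀ sin φ sin δ + cos φ cos δ sin H₀ = 1.6249×-0.88862×-0.02792 + 0.45865×0.99961×0.99853 = 0.040314 + 0.457797 = 0.498111.
Q̄ = (S₀/π) × [bracket] = (1361/π) × 0.498111 = 215.79 W/m².
Daily total = Q̄ × 24.00 h × 3600 s/h = 215.79 × 24.00 × 3600 / 10⁶ = 18.64 MJ/m².

18.6 MJ/m²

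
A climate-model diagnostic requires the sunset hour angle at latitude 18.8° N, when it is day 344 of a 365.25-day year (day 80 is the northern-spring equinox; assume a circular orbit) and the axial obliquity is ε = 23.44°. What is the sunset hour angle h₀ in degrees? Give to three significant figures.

h₀ = 81.7°

Solar longitude: L_s = 360° × (344 − 80)/365.25 = 260.205°.
sin δ = sin 23.44° × sin 260.205° = -0.39199, so δ = -23.078°.
cos h₀ = −tan ϕ · tan δ = −tan(+18.8°) × tan(-23.078°) = 0.1451, so h₀ = 1.4252 rad = 81.66°.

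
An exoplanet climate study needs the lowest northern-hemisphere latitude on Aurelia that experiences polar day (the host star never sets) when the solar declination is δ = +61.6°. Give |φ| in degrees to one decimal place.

|φ| = 28.4°

Polar day requires cos H₀ = −tan φ tan δ ≤ −1, i.e. tan φ tan δ ≥ 1.
The boundary is |tan φ| · |tan δ| = 1, so |φ| = 90° − |δ| = 90° − 61.6° = 28.4° in the northern hemisphere.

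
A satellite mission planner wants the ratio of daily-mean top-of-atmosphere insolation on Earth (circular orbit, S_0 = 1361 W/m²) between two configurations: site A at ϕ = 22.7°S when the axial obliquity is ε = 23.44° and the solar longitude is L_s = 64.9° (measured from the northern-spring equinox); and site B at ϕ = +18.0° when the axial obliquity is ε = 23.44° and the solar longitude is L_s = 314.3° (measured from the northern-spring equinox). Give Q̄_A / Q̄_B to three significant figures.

— Configuration A (ϕ=-22.7°):
Solar declination: sin δ = sin ε · sin L_s = sin 23.44° × sin 64.9° = 0.36022, so δ = +21.114°.
cos h₀ = −tan(-22.7°) tan(+21.114°) = 0.1615, h₀ = 1.4086 rad.
Bracket: h₀ sin ϕ sin δ + cos ϕ cos δ sin h₀ = 1.4086×-0.38591×0.36022 + 0.92254×0.93287×0.98687 = -0.195813 + 0.849310 = 0.653497.
Q̄ = (S_0/π) × [bracket] = (1361/π) × 0.653497 = 283.11 W/m².
— Configuration B (ϕ=+18.0°):
Solar declination: sin δ = sin ε · sin L_s = sin 23.44° × sin 314.3° = -0.28469, so δ = -16.541°.
cos h₀ = −tan(+18.0°) tan(-16.541°) = 0.0965, h₀ = 1.4741 rad.
Bracket: h₀ sin ϕ sin δ + cos ϕ cos δ sin h₀ = 1.4741×0.30902×-0.28469 + 0.95106×0.95862×0.99533 = -0.129684 + 0.907447 = 0.777763.
Q̄ = (S_0/π) × [bracket] = (1361/π) × 0.777763 = 336.94 W/m².
Ratio Q̄_A / Q̄_B = 283.11 / 336.94 = 0.8402.

Q̄_A / Q̄_B ≈ 0.840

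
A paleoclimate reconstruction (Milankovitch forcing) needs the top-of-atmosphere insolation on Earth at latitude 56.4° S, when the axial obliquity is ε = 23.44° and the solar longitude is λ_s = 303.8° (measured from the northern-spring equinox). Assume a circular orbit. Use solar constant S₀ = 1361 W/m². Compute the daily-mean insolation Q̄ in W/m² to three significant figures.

Q̄ ≈ 446 W/m²

Solar declination: sin δ = sin ε · sin λ_s = sin 23.44° × sin 303.8° = -0.33056, so δ = -19.303°.
cos H₀ = −tan(-56.4°) tan(-19.303°) = -0.5272, H₀ = 2.1261 rad.
Bracket: H₀ sin φ sin δ + cos φ cos δ sin H₀ = 2.1261×-0.83292×-0.33056 + 0.55339×0.94379×0.84977 = 0.585379 + 0.443821 = 1.029200.
Q̄ = (S₀/π) × [bracket] = (1361/π) × 1.029200 = 445.9 W/m².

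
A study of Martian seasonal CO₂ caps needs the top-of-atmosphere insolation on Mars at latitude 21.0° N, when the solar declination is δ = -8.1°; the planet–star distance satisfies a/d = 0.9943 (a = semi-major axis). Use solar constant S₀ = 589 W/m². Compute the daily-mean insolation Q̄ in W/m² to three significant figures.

Q̄ ≈ 157 W/m²

cos H₀ = −tan(+21.0°) tan(-8.100°) = 0.0546, H₀ = 1.5161 rad.
Bracket: H₀ sin φ sin δ + cos φ cos δ sin H₀ = 1.5161×0.35837×-0.14090 + 0.93358×0.99002×0.99851 = -0.076554 + 0.922886 = 0.846332.
Inverse-square distance factor (a/d)² = 0.9943² = 0.988632.
Q̄ = (S₀/π) × 0.988632 × [bracket] = (589/π) × 0.988632 × 0.846332 = 156.9 W/m².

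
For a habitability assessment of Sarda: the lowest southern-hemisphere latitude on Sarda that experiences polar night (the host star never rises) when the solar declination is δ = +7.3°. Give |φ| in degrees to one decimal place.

|φ| = 82.7°

Polar night requires cos H₀ = −tan φ tan δ ≥ 1, i.e. tan φ tan δ ≤ −1.
The boundary is |tan φ| · |tan δ| = 1, so |φ| = 90° − |δ| = 90° − 7.3° = 82.7° in the southern hemisphere.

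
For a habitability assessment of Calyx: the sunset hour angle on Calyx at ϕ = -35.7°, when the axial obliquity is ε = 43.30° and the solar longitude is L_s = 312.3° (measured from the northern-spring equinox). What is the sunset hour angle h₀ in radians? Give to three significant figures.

Solar declination: sin δ = sin ε · sin L_s = sin 43.30° × sin 312.3° = -0.50725, so δ = -30.481°.
cos h₀ = −tan ϕ · tan δ = −tan(-35.7°) × tan(-30.481°) = -0.4230, so h₀ = 2.0075 rad = 115.02°.

h₀ = 2.01 rad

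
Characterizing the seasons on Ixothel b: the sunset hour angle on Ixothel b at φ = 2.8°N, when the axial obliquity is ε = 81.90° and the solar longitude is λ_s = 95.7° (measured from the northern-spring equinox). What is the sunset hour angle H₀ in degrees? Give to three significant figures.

Solar declination: sin δ = sin ε · sin λ_s = sin 81.90° × sin 95.7° = 0.98513, so δ = +80.106°.
cos H₀ = −tan φ · tan δ = −tan(+2.8°) × tan(+80.106°) = -0.2804, so H₀ = 1.8550 rad = 106.29°.

H₀ = 106°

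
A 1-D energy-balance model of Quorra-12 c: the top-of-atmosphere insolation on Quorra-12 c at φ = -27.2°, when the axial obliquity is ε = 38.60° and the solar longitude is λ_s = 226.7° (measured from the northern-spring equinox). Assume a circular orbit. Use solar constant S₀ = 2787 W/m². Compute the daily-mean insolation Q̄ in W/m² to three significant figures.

Solar declination: sin δ = sin ε · sin λ_s = sin 38.60° × sin 226.7° = -0.45404, so δ = -27.003°.
cos H₀ = −tan(-27.2°) tan(-27.003°) = -0.2619, H₀ = 1.8358 rad.
Bracket: H₀ sin φ sin δ + cos φ cos δ sin H₀ = 1.8358×-0.45710×-0.45404 + 0.88942×0.89098×0.96510 = 0.381005 + 0.764799 = 1.145804.
Q̄ = (S₀/π) × [bracket] = (2787/π) × 1.145804 = 1016 W/m².

Q̄ ≈ 1.02e+03 W/m²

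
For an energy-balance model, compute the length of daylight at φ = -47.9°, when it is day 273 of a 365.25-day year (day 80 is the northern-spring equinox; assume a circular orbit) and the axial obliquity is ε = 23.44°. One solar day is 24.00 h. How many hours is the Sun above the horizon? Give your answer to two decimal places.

Solar longitude: λ_s = 360° × (273 − 80)/365.25 = 190.226°.
sin δ = sin 23.44° × sin 190.226° = -0.07062, so δ = -4.050°.
cos H₀ = −tan φ · tan δ = −tan(-47.9°) × tan(-4.050°) = -0.0784, so H₀ = 1.6492 rad = 94.49°.
Daylight = 2H₀/(2π) × 24.00 h = (1.6492/π) × 24.00 = 12.60 h.

12.60 h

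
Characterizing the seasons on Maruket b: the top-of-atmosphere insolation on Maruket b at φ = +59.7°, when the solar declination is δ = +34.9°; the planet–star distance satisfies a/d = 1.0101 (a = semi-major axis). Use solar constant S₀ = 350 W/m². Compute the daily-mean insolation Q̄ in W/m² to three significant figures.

Q̄ ≈ 176 W/m²

cos H₀ = −tan(+59.7°) tan(+34.900°) = -1.1938 ≤ −1 ⇒ polar day, H₀ = π.
Bracket: H₀ sin φ sin δ + cos φ cos δ sin H₀ = 3.1416×0.86340×0.57215 + 0.50453×0.82015×0.00000 = 1.551933 + 0.000000 = 1.551933.
Inverse-square distance factor (a/d)² = 1.0101² = 1.020302.
Q̄ = (S₀/π) × 1.020302 × [bracket] = (350/π) × 1.020302 × 1.551933 = 176.4 W/m².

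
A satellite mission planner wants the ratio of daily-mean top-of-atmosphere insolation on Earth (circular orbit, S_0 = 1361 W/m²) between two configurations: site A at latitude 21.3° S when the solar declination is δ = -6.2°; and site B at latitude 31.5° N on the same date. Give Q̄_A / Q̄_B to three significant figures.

Q̄_A / Q̄_B ≈ 1.30

— Configuration A (ϕ=-21.3°):
cos h₀ = −tan(-21.3°) tan(-6.200°) = -0.0424, h₀ = 1.6132 rad.
Bracket: h₀ sin ϕ sin δ + cos ϕ cos δ sin h₀ = 1.6132×-0.36325×-0.10800 + 0.93169×0.99415×0.99910 = 0.063287 + 0.925406 = 0.988693.
Q̄ = (S_0/π) × [bracket] = (1361/π) × 0.988693 = 428.32 W/m².
— Configuration B (ϕ=+31.5°):
cos h₀ = −tan(+31.5°) tan(-6.200°) = 0.0666, h₀ = 1.5042 rad.
Bracket: h₀ sin ϕ sin δ + cos ϕ cos δ sin h₀ = 1.5042×0.52250×-0.10800 + 0.85264×0.99415×0.99778 = -0.084882 + 0.845770 = 0.760888.
Q̄ = (S_0/π) × [bracket] = (1361/π) × 0.760888 = 329.63 W/m².
Ratio Q̄_A / Q̄_B = 428.32 / 329.63 = 1.299.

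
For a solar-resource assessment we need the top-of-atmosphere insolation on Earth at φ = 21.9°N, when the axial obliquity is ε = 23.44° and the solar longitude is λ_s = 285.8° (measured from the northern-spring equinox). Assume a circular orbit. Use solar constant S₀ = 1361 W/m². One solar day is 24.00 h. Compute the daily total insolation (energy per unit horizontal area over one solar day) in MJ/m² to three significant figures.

Solar declination: sin δ = sin ε · sin λ_s = sin 23.44° × sin 285.8° = -0.38276, so δ = -22.505°.
cos H₀ = −tan(+21.9°) tan(-22.505°) = 0.1666, H₀ = 1.4035 rad.
Bracket: H₀ sin φ sin δ + cos φ cos δ sin H₀ = 1.4035×0.37299×-0.38276 + 0.92784×0.92385×0.98603 = -0.200372 + 0.845210 = 0.644838.
Q̄ = (S₀/π) × [bracket] = (1361/π) × 0.644838 = 279.36 W/m².
Daily total = Q̄ × 24.00 h × 3600 s/h = 279.36 × 24.00 × 3600 / 10⁶ = 24.14 MJ/m².

24.1 MJ/m²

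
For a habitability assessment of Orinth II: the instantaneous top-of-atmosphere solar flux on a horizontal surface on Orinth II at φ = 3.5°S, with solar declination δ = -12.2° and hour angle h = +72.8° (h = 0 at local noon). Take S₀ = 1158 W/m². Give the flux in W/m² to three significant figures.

349 W/m²

cos θ_z = sin φ sin δ + cos φ cos δ cos h = 0.012901 + 0.288491 = 0.301392.
Flux = S₀ · cos θ_z = 1158 × 0.301392 = 349.0 W/m².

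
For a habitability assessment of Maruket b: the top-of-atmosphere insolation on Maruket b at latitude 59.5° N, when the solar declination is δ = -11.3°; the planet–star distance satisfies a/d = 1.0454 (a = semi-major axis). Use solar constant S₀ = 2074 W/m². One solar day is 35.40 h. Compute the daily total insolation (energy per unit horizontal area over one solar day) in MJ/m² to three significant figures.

cos H₀ = −tan(+59.5°) tan(-11.300°) = 0.3392, H₀ = 1.2247 rad.
Bracket: H₀ sin φ sin δ + cos φ cos δ sin H₀ = 1.2247×0.86163×-0.19595 + 0.50754×0.98061×0.94070 = -0.206774 + 0.468185 = 0.261411.
Inverse-square distance factor (a/d)² = 1.0454² = 1.092861.
Q̄ = (S₀/π) × 1.092861 × [bracket] = (2074/π) × 1.092861 × 0.261411 = 188.60 W/m².
Daily total = Q̄ × 35.40 h × 3600 s/h = 188.60 × 35.40 × 3600 / 10⁶ = 24.04 MJ/m².

24.0 MJ/m²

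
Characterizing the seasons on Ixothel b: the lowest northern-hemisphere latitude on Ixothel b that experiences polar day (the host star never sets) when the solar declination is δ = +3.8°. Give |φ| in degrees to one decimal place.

|φ| = 86.2°

Polar day requires cos H₀ = −tan φ tan δ ≤ −1, i.e. tan φ tan δ ≥ 1.
The boundary is |tan φ| · |tan δ| = 1, so |φ| = 90° − |δ| = 90° − 3.8° = 86.2° in the northern hemisphere.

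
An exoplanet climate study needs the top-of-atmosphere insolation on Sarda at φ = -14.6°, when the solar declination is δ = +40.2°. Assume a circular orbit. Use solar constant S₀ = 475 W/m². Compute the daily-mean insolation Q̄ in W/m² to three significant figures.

cos H₀ = −tan(-14.6°) tan(+40.200°) = 0.2201, H₀ = 1.3489 rad.
Bracket: H₀ sin φ sin δ + cos φ cos δ sin H₀ = 1.3489×-0.25207×0.64546 + 0.96771×0.76380×0.97547 = -0.219468 + 0.721006 = 0.501538.
Q̄ = (S₀/π) × [bracket] = (475/π) × 0.501538 = 75.83 W/m².

Q̄ ≈ 75.8 W/m²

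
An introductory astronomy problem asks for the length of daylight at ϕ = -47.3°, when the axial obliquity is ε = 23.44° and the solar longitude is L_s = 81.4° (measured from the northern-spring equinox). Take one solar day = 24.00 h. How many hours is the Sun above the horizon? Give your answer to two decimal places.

Solar declination: sin δ = sin ε · sin L_s = sin 23.44° × sin 81.4° = 0.39332, so δ = +23.161°.
cos h₀ = −tan ϕ · tan δ = −tan(-47.3°) × tan(+23.161°) = 0.4636, so h₀ = 1.0887 rad = 62.38°.
Daylight = 2h₀/(2π) × 24.00 h = (1.0887/π) × 24.00 = 8.32 h.

8.32 h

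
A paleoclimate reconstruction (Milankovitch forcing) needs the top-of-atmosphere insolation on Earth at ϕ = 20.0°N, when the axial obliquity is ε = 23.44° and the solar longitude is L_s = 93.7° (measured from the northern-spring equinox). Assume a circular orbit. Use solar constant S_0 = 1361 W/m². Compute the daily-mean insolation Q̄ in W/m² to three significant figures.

Q̄ ≈ 471 W/m²

Solar declination: sin δ = sin ε · sin L_s = sin 23.44° × sin 93.7° = 0.39696, so δ = +23.388°.
cos h₀ = −tan(+20.0°) tan(+23.388°) = -0.1574, h₀ = 1.7289 rad.
Bracket: h₀ sin ϕ sin δ + cos ϕ cos δ sin h₀ = 1.7289×0.34202×0.39696 + 0.93969×0.91784×0.98753 = 0.234730 + 0.851730 = 1.086460.
Q̄ = (S_0/π) × [bracket] = (1361/π) × 1.086460 = 470.7 W/m².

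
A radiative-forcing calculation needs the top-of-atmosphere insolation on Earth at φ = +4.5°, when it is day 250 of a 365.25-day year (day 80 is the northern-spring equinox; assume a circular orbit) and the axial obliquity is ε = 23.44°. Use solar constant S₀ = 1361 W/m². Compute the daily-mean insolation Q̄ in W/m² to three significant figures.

Q̄ ≈ 435 W/m²

Solar longitude: λ_s = 360° × (250 − 80)/365.25 = 167.556°.
sin δ = sin 23.44° × sin 167.556° = 0.08571, so δ = +4.917°.
cos H₀ = −tan(+4.5°) tan(+4.917°) = -0.0068, H₀ = 1.5776 rad.
Bracket: H₀ sin φ sin δ + cos φ cos δ sin H₀ = 1.5776×0.07846×0.08571 + 0.99692×0.99632×0.99998 = 0.010609 + 0.993231 = 1.003840.
Q̄ = (S₀/π) × [bracket] = (1361/π) × 1.003840 = 434.9 W/m².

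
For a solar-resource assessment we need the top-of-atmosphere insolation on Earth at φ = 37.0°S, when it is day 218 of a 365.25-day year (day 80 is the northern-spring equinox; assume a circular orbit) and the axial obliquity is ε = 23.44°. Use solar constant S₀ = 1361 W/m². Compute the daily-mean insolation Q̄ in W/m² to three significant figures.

Q̄ ≈ 227 W/m²

Solar longitude: λ_s = 360° × (218 − 80)/365.25 = 136.016°.
sin δ = sin 23.44° × sin 136.016° = 0.27625, so δ = +16.036°.
cos H₀ = −tan(-37.0°) tan(+16.036°) = 0.2166, H₀ = 1.3525 rad.
Bracket: H₀ sin φ sin δ + cos φ cos δ sin H₀ = 1.3525×-0.60182×0.27625 + 0.79864×0.96109×0.97626 = -0.224857 + 0.749343 = 0.524486.
Q̄ = (S₀/π) × [bracket] = (1361/π) × 0.524486 = 227.2 W/m².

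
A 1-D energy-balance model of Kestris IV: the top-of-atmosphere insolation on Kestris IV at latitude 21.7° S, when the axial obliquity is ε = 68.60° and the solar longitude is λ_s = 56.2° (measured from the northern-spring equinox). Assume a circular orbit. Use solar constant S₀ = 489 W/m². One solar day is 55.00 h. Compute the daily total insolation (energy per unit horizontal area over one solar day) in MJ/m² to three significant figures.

6.48 MJ/m²

Solar declination: sin δ = sin ε · sin λ_s = sin 68.60° × sin 56.2° = 0.77369, so δ = +50.687°.
cos H₀ = −tan(-21.7°) tan(+50.687°) = 0.4860, H₀ = 1.0633 rad.
Bracket: H₀ sin φ sin δ + cos φ cos δ sin H₀ = 1.0633×-0.36975×0.77369 + 0.92913×0.63356×0.87398 = -0.304180 + 0.514477 = 0.210297.
Q̄ = (S₀/π) × [bracket] = (489/π) × 0.210297 = 32.733 W/m².
Daily total = Q̄ × 55.00 h × 3600 s/h = 32.733 × 55.00 × 3600 / 10⁶ = 6.481 MJ/m².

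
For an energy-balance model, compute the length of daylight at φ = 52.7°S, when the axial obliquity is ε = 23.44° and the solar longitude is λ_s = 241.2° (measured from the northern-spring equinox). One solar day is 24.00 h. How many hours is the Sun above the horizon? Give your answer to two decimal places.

15.90 h

Solar declination: sin δ = sin ε · sin λ_s = sin 23.44° × sin 241.2° = -0.34858, so δ = -20.401°.
cos H₀ = −tan φ · tan δ = −tan(-52.7°) × tan(-20.401°) = -0.4882, so H₀ = 2.0808 rad = 119.22°.
Daylight = 2H₀/(2π) × 24.00 h = (2.0808/π) × 24.00 = 15.90 h.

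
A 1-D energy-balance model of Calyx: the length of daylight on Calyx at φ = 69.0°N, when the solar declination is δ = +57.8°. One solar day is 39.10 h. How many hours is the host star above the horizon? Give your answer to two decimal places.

Sunrise equation: cos H₀ = −tan φ · tan δ = -4.1368 ≤ −1, so the host star never sets (polar day) and H₀ = π.
Daylight = 2H₀/(2π) × 39.10 h = (3.1416/π) × 39.10 = 39.10 h.

39.10 h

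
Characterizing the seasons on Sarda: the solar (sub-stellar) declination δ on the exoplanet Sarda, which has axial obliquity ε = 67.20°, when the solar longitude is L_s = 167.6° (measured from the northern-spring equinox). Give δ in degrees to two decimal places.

δ = +11.42°

sin δ = sin ε · sin L_s = sin 67.20° × sin 167.6° = 0.197957.
δ = arcsin(0.197957) = +11.42°.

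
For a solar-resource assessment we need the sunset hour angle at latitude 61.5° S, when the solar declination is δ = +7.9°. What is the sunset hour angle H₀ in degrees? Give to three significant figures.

cos H₀ = −tan φ · tan δ = −tan(-61.5°) × tan(+7.900°) = 0.2556, so H₀ = 1.3124 rad = 75.19°.

H₀ = 75.2°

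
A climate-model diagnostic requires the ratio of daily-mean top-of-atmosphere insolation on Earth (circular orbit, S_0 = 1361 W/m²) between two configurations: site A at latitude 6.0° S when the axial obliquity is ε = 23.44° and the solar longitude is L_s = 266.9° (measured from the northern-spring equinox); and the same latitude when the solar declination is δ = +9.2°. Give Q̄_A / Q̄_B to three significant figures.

— Configuration A (ϕ=-6.0°):
Solar declination: sin δ = sin ε · sin L_s = sin 23.44° × sin 266.9° = -0.39721, so δ = -23.404°.
cos h₀ = −tan(-6.0°) tan(-23.404°) = -0.0455, h₀ = 1.6163 rad.
Bracket: h₀ sin ϕ sin δ + cos ϕ cos δ sin h₀ = 1.6163×-0.10453×-0.39721 + 0.99452×0.91773×0.99896 = 0.067109 + 0.911752 = 0.978861.
Q̄ = (S_0/π) × [bracket] = (1361/π) × 0.978861 = 424.06 W/m².
— Configuration B (ϕ=-6.0°):
cos h₀ = −tan(-6.0°) tan(+9.200°) = 0.0170, h₀ = 1.5538 rad.
Bracket: h₀ sin ϕ sin δ + cos ϕ cos δ sin h₀ = 1.5538×-0.10453×0.15988 + 0.99452×0.98714×0.99986 = -0.025968 + 0.981593 = 0.955625.
Q̄ = (S_0/π) × [bracket] = (1361/π) × 0.955625 = 414.00 W/m².
Ratio Q̄_A / Q̄_B = 424.06 / 414.00 = 1.024.

Q̄_A / Q̄_B ≈ 1.02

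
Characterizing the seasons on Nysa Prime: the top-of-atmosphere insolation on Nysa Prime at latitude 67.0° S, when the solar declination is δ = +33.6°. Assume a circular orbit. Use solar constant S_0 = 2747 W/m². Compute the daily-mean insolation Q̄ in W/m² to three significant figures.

Q̄ ≈ 0.00 W/m²

cos h₀ = −tan(-67.0°) tan(+33.600°) = 1.5652 ≥ 1 ⇒ polar night, h₀ = 0 and Q̄ = 0.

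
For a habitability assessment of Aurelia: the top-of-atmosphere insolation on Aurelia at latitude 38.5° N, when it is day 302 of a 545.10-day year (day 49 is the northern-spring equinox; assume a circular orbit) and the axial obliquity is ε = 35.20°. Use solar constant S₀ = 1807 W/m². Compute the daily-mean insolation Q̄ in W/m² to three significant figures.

Solar longitude: λ_s = 360° × (302 − 49)/545.10 = 167.089°.
sin δ = sin 35.20° × sin 167.089° = 0.12880, so δ = +7.400°.
cos H₀ = −tan(+38.5°) tan(+7.400°) = -0.1033, H₀ = 1.6743 rad.
Bracket: H₀ sin φ sin δ + cos φ cos δ sin H₀ = 1.6743×0.62251×0.12880 + 0.78261×0.99167×0.99465 = 0.134244 + 0.771939 = 0.906183.
Q̄ = (S₀/π) × [bracket] = (1807/π) × 0.906183 = 521.2 W/m².

Q̄ ≈ 521 W/m²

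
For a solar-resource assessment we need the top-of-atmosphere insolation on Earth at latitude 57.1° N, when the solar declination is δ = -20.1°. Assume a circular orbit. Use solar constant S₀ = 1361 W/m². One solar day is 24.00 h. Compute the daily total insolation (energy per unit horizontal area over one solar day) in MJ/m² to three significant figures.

5.27 MJ/m²

cos H₀ = −tan(+57.1°) tan(-20.100°) = 0.5657, H₀ = 0.9696 rad.
Bracket: H₀ sin φ sin δ + cos φ cos δ sin H₀ = 0.9696×0.83962×-0.34366 + 0.54317×0.93909×0.82463 = -0.279772 + 0.420632 = 0.140860.
Q̄ = (S₀/π) × [bracket] = (1361/π) × 0.140860 = 61.023 W/m².
Daily total = Q̄ × 24.00 h × 3600 s/h = 61.023 × 24.00 × 3600 / 10⁶ = 5.272 MJ/m².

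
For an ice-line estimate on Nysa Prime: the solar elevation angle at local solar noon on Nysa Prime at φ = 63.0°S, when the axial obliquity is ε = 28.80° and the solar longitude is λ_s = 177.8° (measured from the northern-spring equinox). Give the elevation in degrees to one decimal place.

25.9°

Solar declination: sin δ = sin ε · sin λ_s = sin 28.80° × sin 177.8° = 0.01849, so δ = +1.060°.
At local noon the hour angle is zero, so the zenith angle equals |φ − δ| = |-63.0° − (+1.060°)| = 64.060°.
Elevation = 90° − 64.060° = 25.9°.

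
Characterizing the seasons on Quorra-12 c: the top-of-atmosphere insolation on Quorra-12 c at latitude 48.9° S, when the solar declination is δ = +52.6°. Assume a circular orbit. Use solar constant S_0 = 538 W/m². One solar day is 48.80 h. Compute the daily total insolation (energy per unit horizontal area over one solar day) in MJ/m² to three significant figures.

0.00 MJ/m²

cos h₀ = −tan(-48.9°) tan(+52.600°) = 1.4993 ≥ 1 ⇒ polar night, h₀ = 0 and Q̄ = 0.
Daily total = Q̄ × 48.80 h × 3600 s/h = 0.00 MJ/m².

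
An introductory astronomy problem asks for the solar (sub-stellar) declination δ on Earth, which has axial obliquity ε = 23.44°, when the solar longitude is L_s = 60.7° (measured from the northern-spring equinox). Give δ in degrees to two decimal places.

δ = +20.30°

sin δ = sin ε · sin L_s = sin 23.44° × sin 60.7° = 0.346899.
δ = arcsin(0.346899) = +20.30°.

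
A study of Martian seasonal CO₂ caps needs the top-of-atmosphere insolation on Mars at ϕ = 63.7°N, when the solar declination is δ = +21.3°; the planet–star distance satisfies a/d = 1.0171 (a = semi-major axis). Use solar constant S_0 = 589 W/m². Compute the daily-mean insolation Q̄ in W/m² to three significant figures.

cos h₀ = −tan(+63.7°) tan(+21.300°) = -0.7889, h₀ = 2.4798 rad.
Bracket: h₀ sin ϕ sin δ + cos ϕ cos δ sin h₀ = 2.4798×0.89649×0.36325 + 0.44307×0.93169×0.61456 = 0.807547 + 0.253693 = 1.061240.
Inverse-square distance factor (a/d)² = 1.0171² = 1.034492.
Q̄ = (S_0/π) × 1.034492 × [bracket] = (589/π) × 1.034492 × 1.061240 = 205.8 W/m².

Q̄ ≈ 206 W/m²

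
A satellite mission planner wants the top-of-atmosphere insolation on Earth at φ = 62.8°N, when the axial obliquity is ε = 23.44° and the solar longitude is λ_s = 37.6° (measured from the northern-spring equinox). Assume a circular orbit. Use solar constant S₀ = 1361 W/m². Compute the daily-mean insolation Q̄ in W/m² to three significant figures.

Q̄ ≈ 362 W/m²

Solar declination: sin δ = sin ε · sin λ_s = sin 23.44° × sin 37.6° = 0.24271, so δ = +14.046°.
cos H₀ = −tan(+62.8°) tan(+14.046°) = -0.4868, H₀ = 2.0792 rad.
Bracket: H₀ sin φ sin δ + cos φ cos δ sin H₀ = 2.0792×0.88942×0.24271 + 0.45710×0.97010×0.87350 = 0.448839 + 0.387338 = 0.836177.
Q̄ = (S₀/π) × [bracket] = (1361/π) × 0.836177 = 362.2 W/m².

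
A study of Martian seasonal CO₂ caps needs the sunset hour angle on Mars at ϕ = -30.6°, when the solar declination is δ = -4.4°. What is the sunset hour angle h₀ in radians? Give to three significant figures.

cos h₀ = −tan ϕ · tan δ = −tan(-30.6°) × tan(-4.400°) = -0.0455, so h₀ = 1.6163 rad = 92.61°.

h₀ = 1.62 rad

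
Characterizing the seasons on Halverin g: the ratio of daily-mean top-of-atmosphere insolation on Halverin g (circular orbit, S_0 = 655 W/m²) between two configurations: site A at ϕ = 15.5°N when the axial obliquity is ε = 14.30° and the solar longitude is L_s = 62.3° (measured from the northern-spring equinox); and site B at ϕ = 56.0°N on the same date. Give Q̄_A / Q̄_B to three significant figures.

Q̄_A / Q̄_B ≈ 1.20

— Configuration A (ϕ=+15.5°):
Solar declination: sin δ = sin ε · sin L_s = sin 14.30° × sin 62.3° = 0.21869, so δ = +12.632°.
cos h₀ = −tan(+15.5°) tan(+12.632°) = -0.0622, h₀ = 1.6330 rad.
Bracket: h₀ sin ϕ sin δ + cos ϕ cos δ sin h₀ = 1.6330×0.26724×0.21869 + 0.96363×0.97579×0.99807 = 0.095437 + 0.938486 = 1.033923.
Q̄ = (S_0/π) × [bracket] = (655/π) × 1.033923 = 215.57 W/m².
— Configuration B (ϕ=+56.0°):
cos h₀ = −tan(+56.0°) tan(+12.632°) = -0.3323, h₀ = 1.9095 rad.
Bracket: h₀ sin ϕ sin δ + cos ϕ cos δ sin h₀ = 1.9095×0.82904×0.21869 + 0.55919×0.97579×0.94319 = 0.346198 + 0.514654 = 0.860852.
Q̄ = (S_0/π) × [bracket] = (655/π) × 0.860852 = 179.48 W/m².
Ratio Q̄_A / Q̄_B = 215.57 / 179.48 = 1.201.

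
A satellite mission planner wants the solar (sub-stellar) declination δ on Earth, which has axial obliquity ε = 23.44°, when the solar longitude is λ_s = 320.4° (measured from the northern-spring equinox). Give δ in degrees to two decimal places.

sin δ = sin ε · sin λ_s = sin 23.44° × sin 320.4° = -0.253560.
δ = arcsin(-0.253560) = -14.69°.

δ = -14.69°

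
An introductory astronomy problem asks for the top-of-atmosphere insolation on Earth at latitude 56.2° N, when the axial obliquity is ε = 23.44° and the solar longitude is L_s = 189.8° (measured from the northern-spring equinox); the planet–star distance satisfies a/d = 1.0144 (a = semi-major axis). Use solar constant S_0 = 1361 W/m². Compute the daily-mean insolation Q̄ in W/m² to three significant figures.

Solar declination: sin δ = sin ε · sin L_s = sin 23.44° × sin 189.8° = -0.06771, so δ = -3.882°.
cos h₀ = −tan(+56.2°) tan(-3.882°) = 0.1014, h₀ = 1.4692 rad.
Bracket: h₀ sin ϕ sin δ + cos ϕ cos δ sin h₀ = 1.4692×0.83098×-0.06771 + 0.55630×0.99771×0.99485 = -0.082666 + 0.552168 = 0.469502.
Inverse-square distance factor (a/d)² = 1.0144² = 1.029007.
Q̄ = (S_0/π) × 1.029007 × [bracket] = (1361/π) × 1.029007 × 0.469502 = 209.3 W/m².

Q̄ ≈ 209 W/m²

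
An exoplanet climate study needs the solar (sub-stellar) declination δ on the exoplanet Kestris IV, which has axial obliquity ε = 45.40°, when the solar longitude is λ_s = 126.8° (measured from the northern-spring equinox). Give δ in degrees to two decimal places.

δ = +34.76°

sin δ = sin ε · sin λ_s = sin 45.40° × sin 126.8° = 0.570142.
δ = arcsin(0.570142) = +34.76°.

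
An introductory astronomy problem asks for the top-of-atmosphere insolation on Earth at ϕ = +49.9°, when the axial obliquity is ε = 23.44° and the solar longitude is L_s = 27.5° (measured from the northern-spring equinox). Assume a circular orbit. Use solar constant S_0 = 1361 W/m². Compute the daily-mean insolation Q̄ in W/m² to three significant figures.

Q̄ ≈ 377 W/m²

Solar declination: sin δ = sin ε · sin L_s = sin 23.44° × sin 27.5° = 0.18368, so δ = +10.584°.
cos h₀ = −tan(+49.9°) tan(+10.584°) = -0.2219, h₀ = 1.7946 rad.
Bracket: h₀ sin ϕ sin δ + cos ϕ cos δ sin h₀ = 1.7946×0.76492×0.18368 + 0.64412×0.98299×0.97507 = 0.252142 + 0.617379 = 0.869521.
Q̄ = (S_0/π) × [bracket] = (1361/π) × 0.869521 = 376.7 W/m².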